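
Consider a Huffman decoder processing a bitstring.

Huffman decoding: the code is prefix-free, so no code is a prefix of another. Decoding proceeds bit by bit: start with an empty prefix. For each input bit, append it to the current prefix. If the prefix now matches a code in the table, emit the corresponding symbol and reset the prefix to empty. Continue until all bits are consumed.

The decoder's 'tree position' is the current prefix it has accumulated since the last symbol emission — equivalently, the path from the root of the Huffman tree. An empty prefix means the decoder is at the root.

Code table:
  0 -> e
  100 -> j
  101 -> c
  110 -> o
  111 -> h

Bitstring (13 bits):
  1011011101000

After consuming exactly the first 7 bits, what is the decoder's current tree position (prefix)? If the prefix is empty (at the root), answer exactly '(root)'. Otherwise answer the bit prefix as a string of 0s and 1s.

Bit 0: prefix='1' (no match yet)
Bit 1: prefix='10' (no match yet)
Bit 2: prefix='101' -> emit 'c', reset
Bit 3: prefix='1' (no match yet)
Bit 4: prefix='10' (no match yet)
Bit 5: prefix='101' -> emit 'c', reset
Bit 6: prefix='1' (no match yet)

Answer: 1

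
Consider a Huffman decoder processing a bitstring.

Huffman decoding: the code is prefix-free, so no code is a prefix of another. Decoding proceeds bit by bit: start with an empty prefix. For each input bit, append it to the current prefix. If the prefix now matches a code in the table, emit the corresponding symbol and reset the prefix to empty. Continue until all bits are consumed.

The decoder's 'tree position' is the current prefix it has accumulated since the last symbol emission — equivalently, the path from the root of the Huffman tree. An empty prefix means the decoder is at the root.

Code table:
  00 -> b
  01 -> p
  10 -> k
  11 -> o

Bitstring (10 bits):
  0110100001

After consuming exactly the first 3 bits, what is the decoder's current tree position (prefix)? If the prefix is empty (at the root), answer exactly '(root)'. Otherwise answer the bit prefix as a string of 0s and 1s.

Answer: 1

Derivation:
Bit 0: prefix='0' (no match yet)
Bit 1: prefix='01' -> emit 'p', reset
Bit 2: prefix='1' (no match yet)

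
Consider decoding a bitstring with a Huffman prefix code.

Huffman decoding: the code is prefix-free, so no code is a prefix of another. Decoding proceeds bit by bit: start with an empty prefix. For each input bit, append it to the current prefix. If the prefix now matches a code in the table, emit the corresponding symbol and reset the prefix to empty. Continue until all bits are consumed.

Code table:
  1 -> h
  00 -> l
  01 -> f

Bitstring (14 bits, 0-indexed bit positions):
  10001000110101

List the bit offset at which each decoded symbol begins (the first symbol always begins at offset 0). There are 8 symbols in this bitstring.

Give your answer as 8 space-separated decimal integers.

Answer: 0 1 3 5 7 9 10 12

Derivation:
Bit 0: prefix='1' -> emit 'h', reset
Bit 1: prefix='0' (no match yet)
Bit 2: prefix='00' -> emit 'l', reset
Bit 3: prefix='0' (no match yet)
Bit 4: prefix='01' -> emit 'f', reset
Bit 5: prefix='0' (no match yet)
Bit 6: prefix='00' -> emit 'l', reset
Bit 7: prefix='0' (no match yet)
Bit 8: prefix='01' -> emit 'f', reset
Bit 9: prefix='1' -> emit 'h', reset
Bit 10: prefix='0' (no match yet)
Bit 11: prefix='01' -> emit 'f', reset
Bit 12: prefix='0' (no match yet)
Bit 13: prefix='01' -> emit 'f', reset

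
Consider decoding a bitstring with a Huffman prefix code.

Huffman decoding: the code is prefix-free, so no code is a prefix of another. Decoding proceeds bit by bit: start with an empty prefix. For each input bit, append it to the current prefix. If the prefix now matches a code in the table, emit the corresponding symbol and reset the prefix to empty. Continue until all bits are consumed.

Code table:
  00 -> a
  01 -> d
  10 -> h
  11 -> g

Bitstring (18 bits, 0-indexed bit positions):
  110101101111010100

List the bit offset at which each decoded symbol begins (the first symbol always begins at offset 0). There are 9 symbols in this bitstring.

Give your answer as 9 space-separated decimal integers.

Answer: 0 2 4 6 8 10 12 14 16

Derivation:
Bit 0: prefix='1' (no match yet)
Bit 1: prefix='11' -> emit 'g', reset
Bit 2: prefix='0' (no match yet)
Bit 3: prefix='01' -> emit 'd', reset
Bit 4: prefix='0' (no match yet)
Bit 5: prefix='01' -> emit 'd', reset
Bit 6: prefix='1' (no match yet)
Bit 7: prefix='10' -> emit 'h', reset
Bit 8: prefix='1' (no match yet)
Bit 9: prefix='11' -> emit 'g', reset
Bit 10: prefix='1' (no match yet)
Bit 11: prefix='11' -> emit 'g', reset
Bit 12: prefix='0' (no match yet)
Bit 13: prefix='01' -> emit 'd', reset
Bit 14: prefix='0' (no match yet)
Bit 15: prefix='01' -> emit 'd', reset
Bit 16: prefix='0' (no match yet)
Bit 17: prefix='00' -> emit 'a', reset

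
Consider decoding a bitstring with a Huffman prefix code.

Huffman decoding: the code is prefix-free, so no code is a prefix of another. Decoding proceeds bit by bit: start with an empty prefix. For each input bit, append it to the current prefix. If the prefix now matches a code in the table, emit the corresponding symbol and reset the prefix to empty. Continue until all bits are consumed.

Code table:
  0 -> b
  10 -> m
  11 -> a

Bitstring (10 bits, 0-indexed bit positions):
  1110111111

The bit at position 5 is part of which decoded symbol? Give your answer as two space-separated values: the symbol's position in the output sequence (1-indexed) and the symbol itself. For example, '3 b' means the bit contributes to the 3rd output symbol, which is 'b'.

Bit 0: prefix='1' (no match yet)
Bit 1: prefix='11' -> emit 'a', reset
Bit 2: prefix='1' (no match yet)
Bit 3: prefix='10' -> emit 'm', reset
Bit 4: prefix='1' (no match yet)
Bit 5: prefix='11' -> emit 'a', reset
Bit 6: prefix='1' (no match yet)
Bit 7: prefix='11' -> emit 'a', reset
Bit 8: prefix='1' (no match yet)
Bit 9: prefix='11' -> emit 'a', reset

Answer: 3 a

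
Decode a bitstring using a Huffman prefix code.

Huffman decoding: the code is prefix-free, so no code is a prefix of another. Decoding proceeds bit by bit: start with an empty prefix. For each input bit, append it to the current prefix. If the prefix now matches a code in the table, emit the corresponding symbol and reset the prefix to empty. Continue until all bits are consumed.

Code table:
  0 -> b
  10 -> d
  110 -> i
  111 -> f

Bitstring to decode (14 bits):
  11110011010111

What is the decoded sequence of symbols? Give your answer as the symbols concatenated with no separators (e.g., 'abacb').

Bit 0: prefix='1' (no match yet)
Bit 1: prefix='11' (no match yet)
Bit 2: prefix='111' -> emit 'f', reset
Bit 3: prefix='1' (no match yet)
Bit 4: prefix='10' -> emit 'd', reset
Bit 5: prefix='0' -> emit 'b', reset
Bit 6: prefix='1' (no match yet)
Bit 7: prefix='11' (no match yet)
Bit 8: prefix='110' -> emit 'i', reset
Bit 9: prefix='1' (no match yet)
Bit 10: prefix='10' -> emit 'd', reset
Bit 11: prefix='1' (no match yet)
Bit 12: prefix='11' (no match yet)
Bit 13: prefix='111' -> emit 'f', reset

Answer: fdbidf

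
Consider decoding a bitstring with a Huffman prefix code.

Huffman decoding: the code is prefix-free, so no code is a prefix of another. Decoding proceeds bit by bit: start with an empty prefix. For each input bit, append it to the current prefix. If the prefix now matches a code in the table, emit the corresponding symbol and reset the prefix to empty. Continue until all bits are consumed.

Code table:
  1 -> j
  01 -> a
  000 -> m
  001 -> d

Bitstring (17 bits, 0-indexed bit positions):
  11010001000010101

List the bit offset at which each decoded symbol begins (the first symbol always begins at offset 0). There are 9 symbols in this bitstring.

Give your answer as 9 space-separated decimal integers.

Bit 0: prefix='1' -> emit 'j', reset
Bit 1: prefix='1' -> emit 'j', reset
Bit 2: prefix='0' (no match yet)
Bit 3: prefix='01' -> emit 'a', reset
Bit 4: prefix='0' (no match yet)
Bit 5: prefix='00' (no match yet)
Bit 6: prefix='000' -> emit 'm', reset
Bit 7: prefix='1' -> emit 'j', reset
Bit 8: prefix='0' (no match yet)
Bit 9: prefix='00' (no match yet)
Bit 10: prefix='000' -> emit 'm', reset
Bit 11: prefix='0' (no match yet)
Bit 12: prefix='01' -> emit 'a', reset
Bit 13: prefix='0' (no match yet)
Bit 14: prefix='01' -> emit 'a', reset
Bit 15: prefix='0' (no match yet)
Bit 16: prefix='01' -> emit 'a', reset

Answer: 0 1 2 4 7 8 11 13 15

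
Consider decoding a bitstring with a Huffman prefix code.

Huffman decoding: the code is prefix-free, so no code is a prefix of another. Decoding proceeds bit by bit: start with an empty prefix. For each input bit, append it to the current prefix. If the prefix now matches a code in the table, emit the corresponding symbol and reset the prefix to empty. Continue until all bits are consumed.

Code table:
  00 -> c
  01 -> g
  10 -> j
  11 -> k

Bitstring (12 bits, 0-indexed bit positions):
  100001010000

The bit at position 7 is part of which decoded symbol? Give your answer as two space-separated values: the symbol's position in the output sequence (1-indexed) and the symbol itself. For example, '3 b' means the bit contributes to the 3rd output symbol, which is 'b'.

Answer: 4 g

Derivation:
Bit 0: prefix='1' (no match yet)
Bit 1: prefix='10' -> emit 'j', reset
Bit 2: prefix='0' (no match yet)
Bit 3: prefix='00' -> emit 'c', reset
Bit 4: prefix='0' (no match yet)
Bit 5: prefix='01' -> emit 'g', reset
Bit 6: prefix='0' (no match yet)
Bit 7: prefix='01' -> emit 'g', reset
Bit 8: prefix='0' (no match yet)
Bit 9: prefix='00' -> emit 'c', reset
Bit 10: prefix='0' (no match yet)
Bit 11: prefix='00' -> emit 'c', reset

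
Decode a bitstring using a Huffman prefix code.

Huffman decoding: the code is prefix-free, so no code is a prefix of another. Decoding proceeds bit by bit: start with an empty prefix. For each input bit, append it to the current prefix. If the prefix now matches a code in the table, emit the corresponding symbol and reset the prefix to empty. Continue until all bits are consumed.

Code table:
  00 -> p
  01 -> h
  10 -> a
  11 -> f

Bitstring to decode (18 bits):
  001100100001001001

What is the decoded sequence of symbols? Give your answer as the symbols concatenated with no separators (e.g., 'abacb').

Answer: pfpaphpah

Derivation:
Bit 0: prefix='0' (no match yet)
Bit 1: prefix='00' -> emit 'p', reset
Bit 2: prefix='1' (no match yet)
Bit 3: prefix='11' -> emit 'f', reset
Bit 4: prefix='0' (no match yet)
Bit 5: prefix='00' -> emit 'p', reset
Bit 6: prefix='1' (no match yet)
Bit 7: prefix='10' -> emit 'a', reset
Bit 8: prefix='0' (no match yet)
Bit 9: prefix='00' -> emit 'p', reset
Bit 10: prefix='0' (no match yet)
Bit 11: prefix='01' -> emit 'h', reset
Bit 12: prefix='0' (no match yet)
Bit 13: prefix='00' -> emit 'p', reset
Bit 14: prefix='1' (no match yet)
Bit 15: prefix='10' -> emit 'a', reset
Bit 16: prefix='0' (no match yet)
Bit 17: prefix='01' -> emit 'h', reset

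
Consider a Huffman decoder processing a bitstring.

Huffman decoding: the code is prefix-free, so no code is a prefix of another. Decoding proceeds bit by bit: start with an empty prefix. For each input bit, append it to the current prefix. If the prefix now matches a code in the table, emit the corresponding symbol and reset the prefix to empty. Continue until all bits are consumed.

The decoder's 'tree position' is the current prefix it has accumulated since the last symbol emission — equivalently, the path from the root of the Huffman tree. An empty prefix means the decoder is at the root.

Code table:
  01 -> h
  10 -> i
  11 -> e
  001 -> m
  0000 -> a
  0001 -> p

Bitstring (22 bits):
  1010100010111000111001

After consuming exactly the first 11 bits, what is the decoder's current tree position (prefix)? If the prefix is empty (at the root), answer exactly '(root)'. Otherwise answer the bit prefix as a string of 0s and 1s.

Answer: (root)

Derivation:
Bit 0: prefix='1' (no match yet)
Bit 1: prefix='10' -> emit 'i', reset
Bit 2: prefix='1' (no match yet)
Bit 3: prefix='10' -> emit 'i', reset
Bit 4: prefix='1' (no match yet)
Bit 5: prefix='10' -> emit 'i', reset
Bit 6: prefix='0' (no match yet)
Bit 7: prefix='00' (no match yet)
Bit 8: prefix='001' -> emit 'm', reset
Bit 9: prefix='0' (no match yet)
Bit 10: prefix='01' -> emit 'h', reset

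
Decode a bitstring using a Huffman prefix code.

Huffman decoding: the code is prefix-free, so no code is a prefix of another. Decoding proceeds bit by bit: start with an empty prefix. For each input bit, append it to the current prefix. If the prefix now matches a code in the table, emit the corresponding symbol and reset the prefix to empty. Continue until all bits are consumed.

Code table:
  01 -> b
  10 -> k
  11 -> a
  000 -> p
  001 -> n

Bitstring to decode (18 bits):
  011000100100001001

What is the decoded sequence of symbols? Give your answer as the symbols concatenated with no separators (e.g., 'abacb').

Bit 0: prefix='0' (no match yet)
Bit 1: prefix='01' -> emit 'b', reset
Bit 2: prefix='1' (no match yet)
Bit 3: prefix='10' -> emit 'k', reset
Bit 4: prefix='0' (no match yet)
Bit 5: prefix='00' (no match yet)
Bit 6: prefix='001' -> emit 'n', reset
Bit 7: prefix='0' (no match yet)
Bit 8: prefix='00' (no match yet)
Bit 9: prefix='001' -> emit 'n', reset
Bit 10: prefix='0' (no match yet)
Bit 11: prefix='00' (no match yet)
Bit 12: prefix='000' -> emit 'p', reset
Bit 13: prefix='0' (no match yet)
Bit 14: prefix='01' -> emit 'b', reset
Bit 15: prefix='0' (no match yet)
Bit 16: prefix='00' (no match yet)
Bit 17: prefix='001' -> emit 'n', reset

Answer: bknnpbn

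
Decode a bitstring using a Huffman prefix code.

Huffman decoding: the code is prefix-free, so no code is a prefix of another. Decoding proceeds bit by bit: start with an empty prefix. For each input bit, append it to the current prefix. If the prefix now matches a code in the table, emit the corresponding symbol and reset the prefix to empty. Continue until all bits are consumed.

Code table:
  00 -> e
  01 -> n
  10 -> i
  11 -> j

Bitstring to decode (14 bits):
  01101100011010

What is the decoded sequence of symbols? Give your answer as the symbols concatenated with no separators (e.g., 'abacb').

Answer: nijenii

Derivation:
Bit 0: prefix='0' (no match yet)
Bit 1: prefix='01' -> emit 'n', reset
Bit 2: prefix='1' (no match yet)
Bit 3: prefix='10' -> emit 'i', reset
Bit 4: prefix='1' (no match yet)
Bit 5: prefix='11' -> emit 'j', reset
Bit 6: prefix='0' (no match yet)
Bit 7: prefix='00' -> emit 'e', reset
Bit 8: prefix='0' (no match yet)
Bit 9: prefix='01' -> emit 'n', reset
Bit 10: prefix='1' (no match yet)
Bit 11: prefix='10' -> emit 'i', reset
Bit 12: prefix='1' (no match yet)
Bit 13: prefix='10' -> emit 'i', reset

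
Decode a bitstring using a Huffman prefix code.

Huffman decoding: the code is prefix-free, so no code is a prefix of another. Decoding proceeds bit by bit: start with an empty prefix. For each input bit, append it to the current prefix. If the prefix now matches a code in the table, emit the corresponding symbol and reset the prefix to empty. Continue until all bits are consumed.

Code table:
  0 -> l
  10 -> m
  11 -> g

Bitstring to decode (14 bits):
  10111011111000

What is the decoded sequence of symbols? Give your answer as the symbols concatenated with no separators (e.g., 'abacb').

Answer: mgmggmll

Derivation:
Bit 0: prefix='1' (no match yet)
Bit 1: prefix='10' -> emit 'm', reset
Bit 2: prefix='1' (no match yet)
Bit 3: prefix='11' -> emit 'g', reset
Bit 4: prefix='1' (no match yet)
Bit 5: prefix='10' -> emit 'm', reset
Bit 6: prefix='1' (no match yet)
Bit 7: prefix='11' -> emit 'g', reset
Bit 8: prefix='1' (no match yet)
Bit 9: prefix='11' -> emit 'g', reset
Bit 10: prefix='1' (no match yet)
Bit 11: prefix='10' -> emit 'm', reset
Bit 12: prefix='0' -> emit 'l', reset
Bit 13: prefix='0' -> emit 'l', reset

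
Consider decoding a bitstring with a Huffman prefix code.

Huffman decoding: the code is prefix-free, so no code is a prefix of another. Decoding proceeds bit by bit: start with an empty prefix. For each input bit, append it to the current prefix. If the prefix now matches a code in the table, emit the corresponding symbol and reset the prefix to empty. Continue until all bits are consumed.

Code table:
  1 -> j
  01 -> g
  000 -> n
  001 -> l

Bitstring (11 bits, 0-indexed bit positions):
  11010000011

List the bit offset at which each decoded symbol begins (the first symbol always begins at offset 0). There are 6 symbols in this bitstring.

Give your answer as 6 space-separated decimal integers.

Answer: 0 1 2 4 7 10

Derivation:
Bit 0: prefix='1' -> emit 'j', reset
Bit 1: prefix='1' -> emit 'j', reset
Bit 2: prefix='0' (no match yet)
Bit 3: prefix='01' -> emit 'g', reset
Bit 4: prefix='0' (no match yet)
Bit 5: prefix='00' (no match yet)
Bit 6: prefix='000' -> emit 'n', reset
Bit 7: prefix='0' (no match yet)
Bit 8: prefix='00' (no match yet)
Bit 9: prefix='001' -> emit 'l', reset
Bit 10: prefix='1' -> emit 'j', reset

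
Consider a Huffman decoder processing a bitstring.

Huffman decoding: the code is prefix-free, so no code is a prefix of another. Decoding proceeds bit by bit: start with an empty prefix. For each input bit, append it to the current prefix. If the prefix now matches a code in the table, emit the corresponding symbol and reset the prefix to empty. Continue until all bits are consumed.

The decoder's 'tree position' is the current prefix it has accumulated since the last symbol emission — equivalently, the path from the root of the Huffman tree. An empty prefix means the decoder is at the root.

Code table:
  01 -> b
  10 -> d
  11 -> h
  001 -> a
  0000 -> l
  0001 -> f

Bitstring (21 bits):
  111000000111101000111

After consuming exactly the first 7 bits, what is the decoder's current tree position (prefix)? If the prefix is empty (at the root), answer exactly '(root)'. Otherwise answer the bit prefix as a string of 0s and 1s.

Answer: 000

Derivation:
Bit 0: prefix='1' (no match yet)
Bit 1: prefix='11' -> emit 'h', reset
Bit 2: prefix='1' (no match yet)
Bit 3: prefix='10' -> emit 'd', reset
Bit 4: prefix='0' (no match yet)
Bit 5: prefix='00' (no match yet)
Bit 6: prefix='000' (no match yet)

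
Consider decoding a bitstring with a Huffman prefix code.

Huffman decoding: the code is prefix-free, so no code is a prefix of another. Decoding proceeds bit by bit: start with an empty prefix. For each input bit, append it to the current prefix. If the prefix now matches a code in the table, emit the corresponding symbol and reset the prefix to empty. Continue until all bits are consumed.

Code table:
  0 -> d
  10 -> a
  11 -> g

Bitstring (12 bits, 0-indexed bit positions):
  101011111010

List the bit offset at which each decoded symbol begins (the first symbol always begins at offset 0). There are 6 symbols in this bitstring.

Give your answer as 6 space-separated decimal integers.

Answer: 0 2 4 6 8 10

Derivation:
Bit 0: prefix='1' (no match yet)
Bit 1: prefix='10' -> emit 'a', reset
Bit 2: prefix='1' (no match yet)
Bit 3: prefix='10' -> emit 'a', reset
Bit 4: prefix='1' (no match yet)
Bit 5: prefix='11' -> emit 'g', reset
Bit 6: prefix='1' (no match yet)
Bit 7: prefix='11' -> emit 'g', reset
Bit 8: prefix='1' (no match yet)
Bit 9: prefix='10' -> emit 'a', reset
Bit 10: prefix='1' (no match yet)
Bit 11: prefix='10' -> emit 'a', reset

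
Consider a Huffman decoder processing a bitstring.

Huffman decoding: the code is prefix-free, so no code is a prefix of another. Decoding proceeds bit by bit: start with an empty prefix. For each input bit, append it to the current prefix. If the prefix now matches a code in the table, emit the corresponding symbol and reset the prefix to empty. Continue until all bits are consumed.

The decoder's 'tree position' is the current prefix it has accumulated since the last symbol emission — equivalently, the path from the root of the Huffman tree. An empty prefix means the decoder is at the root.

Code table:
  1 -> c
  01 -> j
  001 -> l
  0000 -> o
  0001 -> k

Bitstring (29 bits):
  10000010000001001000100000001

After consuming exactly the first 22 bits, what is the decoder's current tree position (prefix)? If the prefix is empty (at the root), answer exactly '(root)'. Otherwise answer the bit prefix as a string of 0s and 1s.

Bit 0: prefix='1' -> emit 'c', reset
Bit 1: prefix='0' (no match yet)
Bit 2: prefix='00' (no match yet)
Bit 3: prefix='000' (no match yet)
Bit 4: prefix='0000' -> emit 'o', reset
Bit 5: prefix='0' (no match yet)
Bit 6: prefix='01' -> emit 'j', reset
Bit 7: prefix='0' (no match yet)
Bit 8: prefix='00' (no match yet)
Bit 9: prefix='000' (no match yet)
Bit 10: prefix='0000' -> emit 'o', reset
Bit 11: prefix='0' (no match yet)
Bit 12: prefix='00' (no match yet)
Bit 13: prefix='001' -> emit 'l', reset
Bit 14: prefix='0' (no match yet)
Bit 15: prefix='00' (no match yet)
Bit 16: prefix='001' -> emit 'l', reset
Bit 17: prefix='0' (no match yet)
Bit 18: prefix='00' (no match yet)
Bit 19: prefix='000' (no match yet)
Bit 20: prefix='0001' -> emit 'k', reset
Bit 21: prefix='0' (no match yet)

Answer: 0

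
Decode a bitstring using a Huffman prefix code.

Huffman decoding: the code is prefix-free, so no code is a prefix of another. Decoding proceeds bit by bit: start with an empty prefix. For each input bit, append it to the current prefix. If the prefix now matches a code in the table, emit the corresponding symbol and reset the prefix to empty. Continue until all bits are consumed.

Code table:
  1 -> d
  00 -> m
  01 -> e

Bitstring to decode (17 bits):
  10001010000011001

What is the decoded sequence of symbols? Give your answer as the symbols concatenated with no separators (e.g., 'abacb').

Bit 0: prefix='1' -> emit 'd', reset
Bit 1: prefix='0' (no match yet)
Bit 2: prefix='00' -> emit 'm', reset
Bit 3: prefix='0' (no match yet)
Bit 4: prefix='01' -> emit 'e', reset
Bit 5: prefix='0' (no match yet)
Bit 6: prefix='01' -> emit 'e', reset
Bit 7: prefix='0' (no match yet)
Bit 8: prefix='00' -> emit 'm', reset
Bit 9: prefix='0' (no match yet)
Bit 10: prefix='00' -> emit 'm', reset
Bit 11: prefix='0' (no match yet)
Bit 12: prefix='01' -> emit 'e', reset
Bit 13: prefix='1' -> emit 'd', reset
Bit 14: prefix='0' (no match yet)
Bit 15: prefix='00' -> emit 'm', reset
Bit 16: prefix='1' -> emit 'd', reset

Answer: dmeemmedmd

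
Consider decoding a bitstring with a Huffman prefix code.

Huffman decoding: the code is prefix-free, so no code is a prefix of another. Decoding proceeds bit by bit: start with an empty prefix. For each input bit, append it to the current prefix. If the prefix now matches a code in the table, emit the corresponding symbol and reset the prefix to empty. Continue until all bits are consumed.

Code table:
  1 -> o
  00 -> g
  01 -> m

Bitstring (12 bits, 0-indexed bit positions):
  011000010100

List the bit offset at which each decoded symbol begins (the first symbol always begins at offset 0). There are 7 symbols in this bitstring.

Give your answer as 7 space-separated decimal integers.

Answer: 0 2 3 5 7 8 10

Derivation:
Bit 0: prefix='0' (no match yet)
Bit 1: prefix='01' -> emit 'm', reset
Bit 2: prefix='1' -> emit 'o', reset
Bit 3: prefix='0' (no match yet)
Bit 4: prefix='00' -> emit 'g', reset
Bit 5: prefix='0' (no match yet)
Bit 6: prefix='00' -> emit 'g', reset
Bit 7: prefix='1' -> emit 'o', reset
Bit 8: prefix='0' (no match yet)
Bit 9: prefix='01' -> emit 'm', reset
Bit 10: prefix='0' (no match yet)
Bit 11: prefix='00' -> emit 'g', reset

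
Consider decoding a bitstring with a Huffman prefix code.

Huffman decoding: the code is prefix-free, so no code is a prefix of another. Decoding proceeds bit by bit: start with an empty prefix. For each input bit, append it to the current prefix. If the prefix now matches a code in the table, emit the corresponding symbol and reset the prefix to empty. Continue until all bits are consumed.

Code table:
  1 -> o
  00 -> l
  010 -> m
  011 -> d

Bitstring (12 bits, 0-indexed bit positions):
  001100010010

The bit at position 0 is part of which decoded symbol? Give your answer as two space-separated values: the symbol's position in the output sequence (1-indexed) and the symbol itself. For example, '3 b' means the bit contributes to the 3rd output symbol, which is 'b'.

Bit 0: prefix='0' (no match yet)
Bit 1: prefix='00' -> emit 'l', reset
Bit 2: prefix='1' -> emit 'o', reset
Bit 3: prefix='1' -> emit 'o', reset
Bit 4: prefix='0' (no match yet)

Answer: 1 l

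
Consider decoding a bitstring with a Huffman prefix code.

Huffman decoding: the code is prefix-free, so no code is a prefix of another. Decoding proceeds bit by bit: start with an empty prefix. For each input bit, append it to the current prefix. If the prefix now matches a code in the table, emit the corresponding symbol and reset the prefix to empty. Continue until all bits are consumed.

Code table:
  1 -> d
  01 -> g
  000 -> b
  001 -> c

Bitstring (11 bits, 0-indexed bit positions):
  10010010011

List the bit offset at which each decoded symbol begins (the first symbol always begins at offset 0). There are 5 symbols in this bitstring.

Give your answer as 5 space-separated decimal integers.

Bit 0: prefix='1' -> emit 'd', reset
Bit 1: prefix='0' (no match yet)
Bit 2: prefix='00' (no match yet)
Bit 3: prefix='001' -> emit 'c', reset
Bit 4: prefix='0' (no match yet)
Bit 5: prefix='00' (no match yet)
Bit 6: prefix='001' -> emit 'c', reset
Bit 7: prefix='0' (no match yet)
Bit 8: prefix='00' (no match yet)
Bit 9: prefix='001' -> emit 'c', reset
Bit 10: prefix='1' -> emit 'd', reset

Answer: 0 1 4 7 10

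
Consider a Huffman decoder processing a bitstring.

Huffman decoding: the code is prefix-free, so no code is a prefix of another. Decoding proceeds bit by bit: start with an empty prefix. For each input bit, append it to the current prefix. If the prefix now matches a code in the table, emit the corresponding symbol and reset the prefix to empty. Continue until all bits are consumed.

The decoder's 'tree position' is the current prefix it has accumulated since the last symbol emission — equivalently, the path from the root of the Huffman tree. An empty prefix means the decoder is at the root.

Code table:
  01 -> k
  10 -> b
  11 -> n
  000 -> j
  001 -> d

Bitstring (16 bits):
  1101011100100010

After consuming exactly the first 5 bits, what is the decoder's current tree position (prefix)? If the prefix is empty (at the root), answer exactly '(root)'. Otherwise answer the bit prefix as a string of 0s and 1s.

Answer: 0

Derivation:
Bit 0: prefix='1' (no match yet)
Bit 1: prefix='11' -> emit 'n', reset
Bit 2: prefix='0' (no match yet)
Bit 3: prefix='01' -> emit 'k', reset
Bit 4: prefix='0' (no match yet)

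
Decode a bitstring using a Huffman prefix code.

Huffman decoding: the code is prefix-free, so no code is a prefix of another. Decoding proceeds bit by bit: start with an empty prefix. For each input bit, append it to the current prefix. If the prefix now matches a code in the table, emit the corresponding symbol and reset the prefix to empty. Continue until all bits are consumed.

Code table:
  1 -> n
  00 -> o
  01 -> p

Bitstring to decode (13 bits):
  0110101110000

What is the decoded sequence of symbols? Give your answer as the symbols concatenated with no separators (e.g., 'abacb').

Bit 0: prefix='0' (no match yet)
Bit 1: prefix='01' -> emit 'p', reset
Bit 2: prefix='1' -> emit 'n', reset
Bit 3: prefix='0' (no match yet)
Bit 4: prefix='01' -> emit 'p', reset
Bit 5: prefix='0' (no match yet)
Bit 6: prefix='01' -> emit 'p', reset
Bit 7: prefix='1' -> emit 'n', reset
Bit 8: prefix='1' -> emit 'n', reset
Bit 9: prefix='0' (no match yet)
Bit 10: prefix='00' -> emit 'o', reset
Bit 11: prefix='0' (no match yet)
Bit 12: prefix='00' -> emit 'o', reset

Answer: pnppnnoo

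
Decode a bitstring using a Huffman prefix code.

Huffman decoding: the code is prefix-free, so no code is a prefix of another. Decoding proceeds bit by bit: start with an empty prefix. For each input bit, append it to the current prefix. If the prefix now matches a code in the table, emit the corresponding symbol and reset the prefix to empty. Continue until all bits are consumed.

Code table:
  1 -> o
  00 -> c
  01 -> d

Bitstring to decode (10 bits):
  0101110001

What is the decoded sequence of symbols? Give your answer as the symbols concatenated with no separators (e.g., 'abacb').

Answer: ddoocd

Derivation:
Bit 0: prefix='0' (no match yet)
Bit 1: prefix='01' -> emit 'd', reset
Bit 2: prefix='0' (no match yet)
Bit 3: prefix='01' -> emit 'd', reset
Bit 4: prefix='1' -> emit 'o', reset
Bit 5: prefix='1' -> emit 'o', reset
Bit 6: prefix='0' (no match yet)
Bit 7: prefix='00' -> emit 'c', reset
Bit 8: prefix='0' (no match yet)
Bit 9: prefix='01' -> emit 'd', reset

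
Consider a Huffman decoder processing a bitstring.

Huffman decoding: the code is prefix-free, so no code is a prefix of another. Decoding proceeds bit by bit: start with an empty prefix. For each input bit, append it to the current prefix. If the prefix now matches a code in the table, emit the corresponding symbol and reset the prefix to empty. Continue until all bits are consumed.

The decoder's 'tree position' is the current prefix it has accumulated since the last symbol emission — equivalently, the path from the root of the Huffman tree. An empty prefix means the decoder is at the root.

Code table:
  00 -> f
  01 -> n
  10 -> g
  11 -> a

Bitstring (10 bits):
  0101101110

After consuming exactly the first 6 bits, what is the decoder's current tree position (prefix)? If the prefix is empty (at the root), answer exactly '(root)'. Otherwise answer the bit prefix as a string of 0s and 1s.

Answer: (root)

Derivation:
Bit 0: prefix='0' (no match yet)
Bit 1: prefix='01' -> emit 'n', reset
Bit 2: prefix='0' (no match yet)
Bit 3: prefix='01' -> emit 'n', reset
Bit 4: prefix='1' (no match yet)
Bit 5: prefix='10' -> emit 'g', reset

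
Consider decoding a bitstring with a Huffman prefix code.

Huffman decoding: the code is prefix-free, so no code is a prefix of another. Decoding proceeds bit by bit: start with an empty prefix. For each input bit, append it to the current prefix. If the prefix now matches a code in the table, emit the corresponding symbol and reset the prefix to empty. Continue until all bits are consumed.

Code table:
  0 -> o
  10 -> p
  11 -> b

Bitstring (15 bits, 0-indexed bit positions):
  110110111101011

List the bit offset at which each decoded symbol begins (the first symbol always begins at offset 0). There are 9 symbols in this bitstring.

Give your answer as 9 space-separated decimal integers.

Answer: 0 2 3 5 6 8 10 11 13

Derivation:
Bit 0: prefix='1' (no match yet)
Bit 1: prefix='11' -> emit 'b', reset
Bit 2: prefix='0' -> emit 'o', reset
Bit 3: prefix='1' (no match yet)
Bit 4: prefix='11' -> emit 'b', reset
Bit 5: prefix='0' -> emit 'o', reset
Bit 6: prefix='1' (no match yet)
Bit 7: prefix='11' -> emit 'b', reset
Bit 8: prefix='1' (no match yet)
Bit 9: prefix='11' -> emit 'b', reset
Bit 10: prefix='0' -> emit 'o', reset
Bit 11: prefix='1' (no match yet)
Bit 12: prefix='10' -> emit 'p', reset
Bit 13: prefix='1' (no match yet)
Bit 14: prefix='11' -> emit 'b', reset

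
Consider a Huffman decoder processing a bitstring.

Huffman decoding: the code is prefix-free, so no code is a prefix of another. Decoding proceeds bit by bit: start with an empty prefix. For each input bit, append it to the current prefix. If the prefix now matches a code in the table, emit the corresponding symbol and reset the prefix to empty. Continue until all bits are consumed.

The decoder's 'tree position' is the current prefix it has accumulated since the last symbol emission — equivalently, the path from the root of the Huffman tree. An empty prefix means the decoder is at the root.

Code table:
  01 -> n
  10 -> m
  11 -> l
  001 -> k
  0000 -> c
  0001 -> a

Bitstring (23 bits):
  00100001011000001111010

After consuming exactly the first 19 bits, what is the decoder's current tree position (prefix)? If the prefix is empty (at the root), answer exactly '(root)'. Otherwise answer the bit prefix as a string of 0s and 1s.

Answer: (root)

Derivation:
Bit 0: prefix='0' (no match yet)
Bit 1: prefix='00' (no match yet)
Bit 2: prefix='001' -> emit 'k', reset
Bit 3: prefix='0' (no match yet)
Bit 4: prefix='00' (no match yet)
Bit 5: prefix='000' (no match yet)
Bit 6: prefix='0000' -> emit 'c', reset
Bit 7: prefix='1' (no match yet)
Bit 8: prefix='10' -> emit 'm', reset
Bit 9: prefix='1' (no match yet)
Bit 10: prefix='11' -> emit 'l', reset
Bit 11: prefix='0' (no match yet)
Bit 12: prefix='00' (no match yet)
Bit 13: prefix='000' (no match yet)
Bit 14: prefix='0000' -> emit 'c', reset
Bit 15: prefix='0' (no match yet)
Bit 16: prefix='01' -> emit 'n', reset
Bit 17: prefix='1' (no match yet)
Bit 18: prefix='11' -> emit 'l', reset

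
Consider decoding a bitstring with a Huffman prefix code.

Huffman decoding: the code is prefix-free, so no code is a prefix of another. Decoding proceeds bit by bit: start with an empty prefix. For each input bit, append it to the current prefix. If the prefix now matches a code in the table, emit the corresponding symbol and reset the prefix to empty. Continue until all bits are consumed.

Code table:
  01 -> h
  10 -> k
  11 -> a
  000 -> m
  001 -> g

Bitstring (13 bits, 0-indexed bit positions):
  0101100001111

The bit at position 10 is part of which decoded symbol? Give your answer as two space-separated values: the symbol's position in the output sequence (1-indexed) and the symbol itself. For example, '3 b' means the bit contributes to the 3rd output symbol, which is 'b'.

Answer: 5 a

Derivation:
Bit 0: prefix='0' (no match yet)
Bit 1: prefix='01' -> emit 'h', reset
Bit 2: prefix='0' (no match yet)
Bit 3: prefix='01' -> emit 'h', reset
Bit 4: prefix='1' (no match yet)
Bit 5: prefix='10' -> emit 'k', reset
Bit 6: prefix='0' (no match yet)
Bit 7: prefix='00' (no match yet)
Bit 8: prefix='000' -> emit 'm', reset
Bit 9: prefix='1' (no match yet)
Bit 10: prefix='11' -> emit 'a', reset
Bit 11: prefix='1' (no match yet)
Bit 12: prefix='11' -> emit 'a', reset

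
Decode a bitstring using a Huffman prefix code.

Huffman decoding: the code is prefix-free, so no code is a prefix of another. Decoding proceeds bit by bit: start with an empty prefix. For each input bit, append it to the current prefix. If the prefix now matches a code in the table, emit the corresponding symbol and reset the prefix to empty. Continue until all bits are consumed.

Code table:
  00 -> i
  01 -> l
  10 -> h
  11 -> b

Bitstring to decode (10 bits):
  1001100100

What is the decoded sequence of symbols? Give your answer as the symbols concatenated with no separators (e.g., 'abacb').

Bit 0: prefix='1' (no match yet)
Bit 1: prefix='10' -> emit 'h', reset
Bit 2: prefix='0' (no match yet)
Bit 3: prefix='01' -> emit 'l', reset
Bit 4: prefix='1' (no match yet)
Bit 5: prefix='10' -> emit 'h', reset
Bit 6: prefix='0' (no match yet)
Bit 7: prefix='01' -> emit 'l', reset
Bit 8: prefix='0' (no match yet)
Bit 9: prefix='00' -> emit 'i', reset

Answer: hlhli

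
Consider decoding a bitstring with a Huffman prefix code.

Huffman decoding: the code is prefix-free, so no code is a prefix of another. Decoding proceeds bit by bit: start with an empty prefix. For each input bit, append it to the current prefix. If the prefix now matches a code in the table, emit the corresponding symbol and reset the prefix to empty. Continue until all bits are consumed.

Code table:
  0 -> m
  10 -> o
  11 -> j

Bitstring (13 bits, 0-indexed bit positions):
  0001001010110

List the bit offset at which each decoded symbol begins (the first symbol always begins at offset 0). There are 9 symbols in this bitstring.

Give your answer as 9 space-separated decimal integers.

Answer: 0 1 2 3 5 6 8 10 12

Derivation:
Bit 0: prefix='0' -> emit 'm', reset
Bit 1: prefix='0' -> emit 'm', reset
Bit 2: prefix='0' -> emit 'm', reset
Bit 3: prefix='1' (no match yet)
Bit 4: prefix='10' -> emit 'o', reset
Bit 5: prefix='0' -> emit 'm', reset
Bit 6: prefix='1' (no match yet)
Bit 7: prefix='10' -> emit 'o', reset
Bit 8: prefix='1' (no match yet)
Bit 9: prefix='10' -> emit 'o', reset
Bit 10: prefix='1' (no match yet)
Bit 11: prefix='11' -> emit 'j', reset
Bit 12: prefix='0' -> emit 'm', reset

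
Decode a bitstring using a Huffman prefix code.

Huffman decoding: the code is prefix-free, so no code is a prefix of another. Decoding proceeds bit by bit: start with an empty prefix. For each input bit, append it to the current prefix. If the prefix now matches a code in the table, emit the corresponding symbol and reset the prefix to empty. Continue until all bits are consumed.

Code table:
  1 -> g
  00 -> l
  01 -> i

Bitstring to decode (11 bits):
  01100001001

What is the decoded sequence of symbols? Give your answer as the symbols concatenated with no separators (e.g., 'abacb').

Bit 0: prefix='0' (no match yet)
Bit 1: prefix='01' -> emit 'i', reset
Bit 2: prefix='1' -> emit 'g', reset
Bit 3: prefix='0' (no match yet)
Bit 4: prefix='00' -> emit 'l', reset
Bit 5: prefix='0' (no match yet)
Bit 6: prefix='00' -> emit 'l', reset
Bit 7: prefix='1' -> emit 'g', reset
Bit 8: prefix='0' (no match yet)
Bit 9: prefix='00' -> emit 'l', reset
Bit 10: prefix='1' -> emit 'g', reset

Answer: igllglg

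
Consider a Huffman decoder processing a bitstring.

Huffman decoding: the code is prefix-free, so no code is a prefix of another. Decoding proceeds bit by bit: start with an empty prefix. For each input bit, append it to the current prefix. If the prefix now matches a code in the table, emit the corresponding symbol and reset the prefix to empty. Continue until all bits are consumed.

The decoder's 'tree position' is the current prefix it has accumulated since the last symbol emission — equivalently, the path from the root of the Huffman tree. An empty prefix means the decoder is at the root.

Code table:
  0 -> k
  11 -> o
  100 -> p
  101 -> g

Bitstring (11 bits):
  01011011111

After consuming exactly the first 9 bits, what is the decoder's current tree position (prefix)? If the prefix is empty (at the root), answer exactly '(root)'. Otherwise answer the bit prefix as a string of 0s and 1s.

Bit 0: prefix='0' -> emit 'k', reset
Bit 1: prefix='1' (no match yet)
Bit 2: prefix='10' (no match yet)
Bit 3: prefix='101' -> emit 'g', reset
Bit 4: prefix='1' (no match yet)
Bit 5: prefix='10' (no match yet)
Bit 6: prefix='101' -> emit 'g', reset
Bit 7: prefix='1' (no match yet)
Bit 8: prefix='11' -> emit 'o', reset

Answer: (root)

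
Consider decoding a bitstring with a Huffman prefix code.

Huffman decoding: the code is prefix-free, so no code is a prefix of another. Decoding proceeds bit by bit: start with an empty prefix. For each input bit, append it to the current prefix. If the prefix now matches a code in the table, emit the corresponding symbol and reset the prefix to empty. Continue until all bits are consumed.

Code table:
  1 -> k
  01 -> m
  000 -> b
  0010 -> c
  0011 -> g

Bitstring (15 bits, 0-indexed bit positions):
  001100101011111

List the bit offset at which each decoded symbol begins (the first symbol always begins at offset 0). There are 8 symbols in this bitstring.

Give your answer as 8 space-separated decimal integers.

Answer: 0 4 8 9 11 12 13 14

Derivation:
Bit 0: prefix='0' (no match yet)
Bit 1: prefix='00' (no match yet)
Bit 2: prefix='001' (no match yet)
Bit 3: prefix='0011' -> emit 'g', reset
Bit 4: prefix='0' (no match yet)
Bit 5: prefix='00' (no match yet)
Bit 6: prefix='001' (no match yet)
Bit 7: prefix='0010' -> emit 'c', reset
Bit 8: prefix='1' -> emit 'k', reset
Bit 9: prefix='0' (no match yet)
Bit 10: prefix='01' -> emit 'm', reset
Bit 11: prefix='1' -> emit 'k', reset
Bit 12: prefix='1' -> emit 'k', reset
Bit 13: prefix='1' -> emit 'k', reset
Bit 14: prefix='1' -> emit 'k', reset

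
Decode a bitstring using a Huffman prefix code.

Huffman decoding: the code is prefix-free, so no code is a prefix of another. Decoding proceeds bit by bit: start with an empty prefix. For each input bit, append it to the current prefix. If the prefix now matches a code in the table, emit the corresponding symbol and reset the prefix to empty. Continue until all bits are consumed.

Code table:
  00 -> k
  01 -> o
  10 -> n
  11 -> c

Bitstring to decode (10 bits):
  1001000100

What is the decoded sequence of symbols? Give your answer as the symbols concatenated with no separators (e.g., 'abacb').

Bit 0: prefix='1' (no match yet)
Bit 1: prefix='10' -> emit 'n', reset
Bit 2: prefix='0' (no match yet)
Bit 3: prefix='01' -> emit 'o', reset
Bit 4: prefix='0' (no match yet)
Bit 5: prefix='00' -> emit 'k', reset
Bit 6: prefix='0' (no match yet)
Bit 7: prefix='01' -> emit 'o', reset
Bit 8: prefix='0' (no match yet)
Bit 9: prefix='00' -> emit 'k', reset

Answer: nokok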